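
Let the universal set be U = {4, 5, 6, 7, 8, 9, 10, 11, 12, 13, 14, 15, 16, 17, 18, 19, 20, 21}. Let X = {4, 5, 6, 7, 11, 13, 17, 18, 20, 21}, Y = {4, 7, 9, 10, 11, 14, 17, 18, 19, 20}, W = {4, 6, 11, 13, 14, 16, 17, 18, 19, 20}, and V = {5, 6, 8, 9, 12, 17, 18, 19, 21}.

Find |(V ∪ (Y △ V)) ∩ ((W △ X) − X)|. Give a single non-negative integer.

2

Y △ V = {4, 5, 6, 7, 8, 10, 11, 12, 14, 20, 21}
V ∪ (Y △ V) = {4, 5, 6, 7, 8, 9, 10, 11, 12, 14, 17, 18, 19, 20, 21}
W △ X = {5, 7, 14, 16, 19, 21}
(W △ X) − X = {14, 16, 19}
(V ∪ (Y △ V)) ∩ ((W △ X) − X) = {14, 19}
|(V ∪ (Y △ V)) ∩ ((W △ X) − X)| = 2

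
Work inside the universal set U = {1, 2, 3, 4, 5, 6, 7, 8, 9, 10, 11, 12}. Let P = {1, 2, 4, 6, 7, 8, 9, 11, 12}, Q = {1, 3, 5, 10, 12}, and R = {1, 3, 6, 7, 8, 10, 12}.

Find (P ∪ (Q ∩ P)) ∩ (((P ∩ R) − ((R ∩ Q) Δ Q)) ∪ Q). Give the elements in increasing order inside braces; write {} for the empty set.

{1, 6, 7, 8, 12}

Q ∩ P = {1, 12}
P ∪ (Q ∩ P) = {1, 2, 4, 6, 7, 8, 9, 11, 12}
P ∩ R = {1, 6, 7, 8, 12}
R ∩ Q = {1, 3, 10, 12}
(R ∩ Q) Δ Q = {5}
(P ∩ R) − ((R ∩ Q) Δ Q) = {1, 6, 7, 8, 12}
((P ∩ R) − ((R ∩ Q) Δ Q)) ∪ Q = {1, 3, 5, 6, 7, 8, 10, 12}
(P ∪ (Q ∩ P)) ∩ (((P ∩ R) − ((R ∩ Q) Δ Q)) ∪ Q) = {1, 6, 7, 8, 12}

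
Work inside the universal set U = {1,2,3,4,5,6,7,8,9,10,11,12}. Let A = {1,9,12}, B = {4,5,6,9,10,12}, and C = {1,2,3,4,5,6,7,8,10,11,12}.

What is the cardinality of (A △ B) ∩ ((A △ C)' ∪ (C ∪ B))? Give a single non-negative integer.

A △ B = {1,4,5,6,10}
A △ C = {2,3,4,5,6,7,8,9,10,11}
(A △ C)' = {1,12}
C ∪ B = {1,2,3,4,5,6,7,8,9,10,11,12}
(A △ C)' ∪ (C ∪ B) = {1,2,3,4,5,6,7,8,9,10,11,12}
(A △ B) ∩ ((A △ C)' ∪ (C ∪ B)) = {1,4,5,6,10}
|(A △ B) ∩ ((A △ C)' ∪ (C ∪ B))| = 5

5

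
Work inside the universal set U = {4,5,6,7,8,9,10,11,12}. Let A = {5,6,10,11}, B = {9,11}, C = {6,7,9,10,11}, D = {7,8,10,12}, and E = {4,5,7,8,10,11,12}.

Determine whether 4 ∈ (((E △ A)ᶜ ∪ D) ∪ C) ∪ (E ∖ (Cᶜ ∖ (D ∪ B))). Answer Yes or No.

No

4 ∈ E and 4 ∉ A, so 4 ∈ E △ A
4 ∉ (E △ A)ᶜ since 4 ∈ (E △ A)
4 ∉ (E △ A)ᶜ and 4 ∉ D, so 4 ∉ (E △ A)ᶜ ∪ D
4 ∉ ((E △ A)ᶜ ∪ D) and 4 ∉ C, so 4 ∉ ((E △ A)ᶜ ∪ D) ∪ C
4 ∉ C, so 4 ∈ Cᶜ
4 ∉ D and 4 ∉ B, so 4 ∉ D ∪ B
4 ∈ Cᶜ and 4 ∉ (D ∪ B), so 4 ∈ Cᶜ ∖ (D ∪ B)
4 ∈ E and 4 ∈ (Cᶜ ∖ (D ∪ B)), so 4 ∉ E ∖ (Cᶜ ∖ (D ∪ B))
4 ∉ (((E △ A)ᶜ ∪ D) ∪ C) and 4 ∉ (E ∖ (Cᶜ ∖ (D ∪ B))), so 4 ∉ (((E △ A)ᶜ ∪ D) ∪ C) ∪ (E ∖ (Cᶜ ∖ (D ∪ B)))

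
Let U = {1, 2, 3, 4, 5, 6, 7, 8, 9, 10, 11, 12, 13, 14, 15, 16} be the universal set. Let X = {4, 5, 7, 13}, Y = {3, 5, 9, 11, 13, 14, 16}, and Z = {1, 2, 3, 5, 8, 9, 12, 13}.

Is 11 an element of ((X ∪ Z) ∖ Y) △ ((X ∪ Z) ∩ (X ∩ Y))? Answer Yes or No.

11 ∉ X and 11 ∉ Z, so 11 ∉ X ∪ Z
11 ∉ (X ∪ Z) and 11 ∈ Y, so 11 ∉ (X ∪ Z) ∖ Y
11 ∉ X and 11 ∉ Z, so 11 ∉ X ∪ Z
11 ∉ X and 11 ∈ Y, so 11 ∉ X ∩ Y
11 ∉ (X ∪ Z) and 11 ∉ (X ∩ Y), so 11 ∉ (X ∪ Z) ∩ (X ∩ Y)
11 ∉ ((X ∪ Z) ∖ Y) and 11 ∉ ((X ∪ Z) ∩ (X ∩ Y)), so 11 ∉ ((X ∪ Z) ∖ Y) △ ((X ∪ Z) ∩ (X ∩ Y))

No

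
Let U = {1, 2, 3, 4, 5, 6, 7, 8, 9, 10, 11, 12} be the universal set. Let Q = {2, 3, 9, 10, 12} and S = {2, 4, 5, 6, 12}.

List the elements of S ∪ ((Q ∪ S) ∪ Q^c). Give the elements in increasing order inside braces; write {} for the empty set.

{1, 2, 3, 4, 5, 6, 7, 8, 9, 10, 11, 12}

Q ∪ S = {2, 3, 4, 5, 6, 9, 10, 12}
Q^c = {1, 4, 5, 6, 7, 8, 11}
(Q ∪ S) ∪ Q^c = {1, 2, 3, 4, 5, 6, 7, 8, 9, 10, 11, 12}
S ∪ ((Q ∪ S) ∪ Q^c) = {1, 2, 3, 4, 5, 6, 7, 8, 9, 10, 11, 12}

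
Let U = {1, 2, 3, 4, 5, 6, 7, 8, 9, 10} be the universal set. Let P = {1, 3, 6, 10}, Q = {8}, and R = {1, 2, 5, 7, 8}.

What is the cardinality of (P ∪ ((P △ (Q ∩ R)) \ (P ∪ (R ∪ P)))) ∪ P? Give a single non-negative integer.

4

Q ∩ R = {8}
P △ (Q ∩ R) = {1, 3, 6, 8, 10}
R ∪ P = {1, 2, 3, 5, 6, 7, 8, 10}
P ∪ (R ∪ P) = {1, 2, 3, 5, 6, 7, 8, 10}
(P △ (Q ∩ R)) \ (P ∪ (R ∪ P)) = {}
P ∪ ((P △ (Q ∩ R)) \ (P ∪ (R ∪ P))) = {1, 3, 6, 10}
(P ∪ ((P △ (Q ∩ R)) \ (P ∪ (R ∪ P)))) ∪ P = {1, 3, 6, 10}
|(P ∪ ((P △ (Q ∩ R)) \ (P ∪ (R ∪ P)))) ∪ P| = 4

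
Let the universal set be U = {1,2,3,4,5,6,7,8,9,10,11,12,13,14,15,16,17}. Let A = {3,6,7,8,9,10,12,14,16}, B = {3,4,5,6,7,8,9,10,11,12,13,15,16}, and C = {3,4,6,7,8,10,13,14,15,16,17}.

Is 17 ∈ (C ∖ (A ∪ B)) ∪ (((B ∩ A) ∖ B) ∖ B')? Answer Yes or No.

Yes

17 ∉ A and 17 ∉ B, so 17 ∉ A ∪ B
17 ∈ C and 17 ∉ (A ∪ B), so 17 ∈ C ∖ (A ∪ B)
17 ∉ B and 17 ∉ A, so 17 ∉ B ∩ A
17 ∉ (B ∩ A) and 17 ∉ B, so 17 ∉ (B ∩ A) ∖ B
17 ∉ B, so 17 ∈ B'
17 ∉ ((B ∩ A) ∖ B) and 17 ∈ B', so 17 ∉ ((B ∩ A) ∖ B) ∖ B'
17 ∈ (C ∖ (A ∪ B)) and 17 ∉ (((B ∩ A) ∖ B) ∖ B'), so 17 ∈ (C ∖ (A ∪ B)) ∪ (((B ∩ A) ∖ B) ∖ B')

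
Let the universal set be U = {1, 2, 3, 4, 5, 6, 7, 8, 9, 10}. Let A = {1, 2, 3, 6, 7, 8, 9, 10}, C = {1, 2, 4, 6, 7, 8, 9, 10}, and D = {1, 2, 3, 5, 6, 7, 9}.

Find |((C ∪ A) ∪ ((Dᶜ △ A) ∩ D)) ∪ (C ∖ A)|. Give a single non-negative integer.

C ∪ A = {1, 2, 3, 4, 6, 7, 8, 9, 10}
Dᶜ = {4, 8, 10}
Dᶜ △ A = {1, 2, 3, 4, 6, 7, 9}
(Dᶜ △ A) ∩ D = {1, 2, 3, 6, 7, 9}
(C ∪ A) ∪ ((Dᶜ △ A) ∩ D) = {1, 2, 3, 4, 6, 7, 8, 9, 10}
C ∖ A = {4}
((C ∪ A) ∪ ((Dᶜ △ A) ∩ D)) ∪ (C ∖ A) = {1, 2, 3, 4, 6, 7, 8, 9, 10}
|((C ∪ A) ∪ ((Dᶜ △ A) ∩ D)) ∪ (C ∖ A)| = 9

9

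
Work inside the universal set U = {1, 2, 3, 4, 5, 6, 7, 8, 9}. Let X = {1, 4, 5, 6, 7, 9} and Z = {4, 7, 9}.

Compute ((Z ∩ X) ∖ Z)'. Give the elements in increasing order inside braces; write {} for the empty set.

Z ∩ X = {4, 7, 9}
(Z ∩ X) ∖ Z = {}
((Z ∩ X) ∖ Z)' = {1, 2, 3, 4, 5, 6, 7, 8, 9}

{1, 2, 3, 4, 5, 6, 7, 8, 9}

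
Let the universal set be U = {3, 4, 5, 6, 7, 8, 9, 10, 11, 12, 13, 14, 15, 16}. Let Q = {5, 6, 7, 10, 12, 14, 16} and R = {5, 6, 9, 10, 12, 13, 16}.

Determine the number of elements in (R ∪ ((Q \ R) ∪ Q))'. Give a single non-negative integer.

5

Q \ R = {7, 14}
(Q \ R) ∪ Q = {5, 6, 7, 10, 12, 14, 16}
R ∪ ((Q \ R) ∪ Q) = {5, 6, 7, 9, 10, 12, 13, 14, 16}
(R ∪ ((Q \ R) ∪ Q))' = {3, 4, 8, 11, 15}
|(R ∪ ((Q \ R) ∪ Q))'| = 5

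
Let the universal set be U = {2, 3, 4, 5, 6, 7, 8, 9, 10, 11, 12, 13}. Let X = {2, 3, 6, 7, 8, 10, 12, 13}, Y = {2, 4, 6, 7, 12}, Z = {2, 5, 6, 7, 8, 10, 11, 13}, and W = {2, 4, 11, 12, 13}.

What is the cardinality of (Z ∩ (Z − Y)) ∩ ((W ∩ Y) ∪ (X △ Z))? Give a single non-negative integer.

2

Z − Y = {5, 8, 10, 11, 13}
Z ∩ (Z − Y) = {5, 8, 10, 11, 13}
W ∩ Y = {2, 4, 12}
X △ Z = {3, 5, 11, 12}
(W ∩ Y) ∪ (X △ Z) = {2, 3, 4, 5, 11, 12}
(Z ∩ (Z − Y)) ∩ ((W ∩ Y) ∪ (X △ Z)) = {5, 11}
|(Z ∩ (Z − Y)) ∩ ((W ∩ Y) ∪ (X △ Z))| = 2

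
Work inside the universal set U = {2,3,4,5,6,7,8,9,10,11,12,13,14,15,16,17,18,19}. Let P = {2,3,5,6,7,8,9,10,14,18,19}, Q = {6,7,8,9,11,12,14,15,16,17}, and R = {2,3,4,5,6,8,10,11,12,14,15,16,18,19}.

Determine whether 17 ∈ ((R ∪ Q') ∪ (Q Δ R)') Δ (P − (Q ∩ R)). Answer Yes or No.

No

17 ∈ Q, so 17 ∉ Q'
17 ∉ R and 17 ∉ Q', so 17 ∉ R ∪ Q'
17 ∈ Q and 17 ∉ R, so 17 ∈ Q Δ R
17 ∉ (Q Δ R)' since 17 ∈ (Q Δ R)
17 ∉ (R ∪ Q') and 17 ∉ (Q Δ R)', so 17 ∉ (R ∪ Q') ∪ (Q Δ R)'
17 ∈ Q and 17 ∉ R, so 17 ∉ Q ∩ R
17 ∉ P and 17 ∉ (Q ∩ R), so 17 ∉ P − (Q ∩ R)
17 ∉ ((R ∪ Q') ∪ (Q Δ R)') and 17 ∉ (P − (Q ∩ R)), so 17 ∉ ((R ∪ Q') ∪ (Q Δ R)') Δ (P − (Q ∩ R))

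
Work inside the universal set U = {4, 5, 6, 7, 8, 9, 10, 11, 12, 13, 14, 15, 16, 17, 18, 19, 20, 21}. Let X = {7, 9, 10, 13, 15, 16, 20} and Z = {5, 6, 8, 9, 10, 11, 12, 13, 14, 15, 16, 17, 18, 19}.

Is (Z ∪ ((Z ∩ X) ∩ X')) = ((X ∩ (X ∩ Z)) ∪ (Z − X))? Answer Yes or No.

Yes

Z ∩ X = {9, 10, 13, 15, 16}
X' = {4, 5, 6, 8, 11, 12, 14, 17, 18, 19, 21}
(Z ∩ X) ∩ X' = {}
Z ∪ ((Z ∩ X) ∩ X') = {5, 6, 8, 9, 10, 11, 12, 13, 14, 15, 16, 17, 18, 19}
X ∩ Z = {9, 10, 13, 15, 16}
X ∩ (X ∩ Z) = {9, 10, 13, 15, 16}
Z − X = {5, 6, 8, 11, 12, 14, 17, 18, 19}
(X ∩ (X ∩ Z)) ∪ (Z − X) = {5, 6, 8, 9, 10, 11, 12, 13, 14, 15, 16, 17, 18, 19}
Both equal {5, 6, 8, 9, 10, 11, 12, 13, 14, 15, 16, 17, 18, 19}, so Z ∪ ((Z ∩ X) ∩ X') = (X ∩ (X ∩ Z)) ∪ (Z − X).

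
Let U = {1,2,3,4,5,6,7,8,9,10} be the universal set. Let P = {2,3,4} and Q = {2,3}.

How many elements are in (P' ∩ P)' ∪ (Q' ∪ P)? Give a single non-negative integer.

P' = {1,5,6,7,8,9,10}
P' ∩ P = {}
(P' ∩ P)' = {1,2,3,4,5,6,7,8,9,10}
Q' = {1,4,5,6,7,8,9,10}
Q' ∪ P = {1,2,3,4,5,6,7,8,9,10}
(P' ∩ P)' ∪ (Q' ∪ P) = {1,2,3,4,5,6,7,8,9,10}
|(P' ∩ P)' ∪ (Q' ∪ P)| = 10

10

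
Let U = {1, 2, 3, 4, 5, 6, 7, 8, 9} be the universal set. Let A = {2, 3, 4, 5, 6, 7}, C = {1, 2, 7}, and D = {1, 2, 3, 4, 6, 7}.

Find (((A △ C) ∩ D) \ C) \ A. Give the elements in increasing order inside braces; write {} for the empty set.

{}

A △ C = {1, 3, 4, 5, 6}
(A △ C) ∩ D = {1, 3, 4, 6}
((A △ C) ∩ D) \ C = {3, 4, 6}
(((A △ C) ∩ D) \ C) \ A = {}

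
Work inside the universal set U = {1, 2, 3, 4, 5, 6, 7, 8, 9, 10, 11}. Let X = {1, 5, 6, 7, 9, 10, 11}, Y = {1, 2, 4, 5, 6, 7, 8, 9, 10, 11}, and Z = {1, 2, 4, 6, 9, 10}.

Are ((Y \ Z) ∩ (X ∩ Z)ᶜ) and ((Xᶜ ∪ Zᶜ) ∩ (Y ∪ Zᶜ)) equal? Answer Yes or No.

No

Y \ Z = {5, 7, 8, 11}
X ∩ Z = {1, 6, 9, 10}
(X ∩ Z)ᶜ = {2, 3, 4, 5, 7, 8, 11}
(Y \ Z) ∩ (X ∩ Z)ᶜ = {5, 7, 8, 11}
Xᶜ = {2, 3, 4, 8}
Zᶜ = {3, 5, 7, 8, 11}
Xᶜ ∪ Zᶜ = {2, 3, 4, 5, 7, 8, 11}
Y ∪ Zᶜ = {1, 2, 3, 4, 5, 6, 7, 8, 9, 10, 11}
(Xᶜ ∪ Zᶜ) ∩ (Y ∪ Zᶜ) = {2, 3, 4, 5, 7, 8, 11}
2 ∈ (Xᶜ ∪ Zᶜ) ∩ (Y ∪ Zᶜ) but 2 ∉ (Y \ Z) ∩ (X ∩ Z)ᶜ, so they differ.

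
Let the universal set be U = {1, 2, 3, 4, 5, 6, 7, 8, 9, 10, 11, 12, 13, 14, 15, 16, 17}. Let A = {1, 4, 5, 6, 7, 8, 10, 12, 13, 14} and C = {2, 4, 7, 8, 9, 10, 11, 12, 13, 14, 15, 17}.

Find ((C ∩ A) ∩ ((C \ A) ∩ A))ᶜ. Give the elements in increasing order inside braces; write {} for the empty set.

{1, 2, 3, 4, 5, 6, 7, 8, 9, 10, 11, 12, 13, 14, 15, 16, 17}

C ∩ A = {4, 7, 8, 10, 12, 13, 14}
C \ A = {2, 9, 11, 15, 17}
(C \ A) ∩ A = {}
(C ∩ A) ∩ ((C \ A) ∩ A) = {}
((C ∩ A) ∩ ((C \ A) ∩ A))ᶜ = {1, 2, 3, 4, 5, 6, 7, 8, 9, 10, 11, 12, 13, 14, 15, 16, 17}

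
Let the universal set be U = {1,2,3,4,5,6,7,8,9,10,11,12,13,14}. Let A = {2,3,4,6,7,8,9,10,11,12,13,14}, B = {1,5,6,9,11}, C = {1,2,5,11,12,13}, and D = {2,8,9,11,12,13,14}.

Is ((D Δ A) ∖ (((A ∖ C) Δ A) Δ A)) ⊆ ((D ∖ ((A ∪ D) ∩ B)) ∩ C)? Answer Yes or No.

D Δ A = {3,4,6,7,10}
A ∖ C = {3,4,6,7,8,9,10,14}
(A ∖ C) Δ A = {2,11,12,13}
((A ∖ C) Δ A) Δ A = {3,4,6,7,8,9,10,14}
(D Δ A) ∖ (((A ∖ C) Δ A) Δ A) = {}
A ∪ D = {2,3,4,6,7,8,9,10,11,12,13,14}
(A ∪ D) ∩ B = {6,9,11}
D ∖ ((A ∪ D) ∩ B) = {2,8,12,13,14}
(D ∖ ((A ∪ D) ∩ B)) ∩ C = {2,12,13}
Every element of {} is in {2,12,13}, so (D Δ A) ∖ (((A ∖ C) Δ A) Δ A) ⊆ (D ∖ ((A ∪ D) ∩ B)) ∩ C.

Yes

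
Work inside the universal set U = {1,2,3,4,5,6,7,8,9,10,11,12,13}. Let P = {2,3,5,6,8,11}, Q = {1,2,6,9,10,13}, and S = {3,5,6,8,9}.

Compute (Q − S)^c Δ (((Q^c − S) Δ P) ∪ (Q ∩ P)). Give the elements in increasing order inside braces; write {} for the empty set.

Q − S = {1,2,10,13}
(Q − S)^c = {3,4,5,6,7,8,9,11,12}
Q^c = {3,4,5,7,8,11,12}
Q^c − S = {4,7,11,12}
(Q^c − S) Δ P = {2,3,4,5,6,7,8,12}
Q ∩ P = {2,6}
((Q^c − S) Δ P) ∪ (Q ∩ P) = {2,3,4,5,6,7,8,12}
(Q − S)^c Δ (((Q^c − S) Δ P) ∪ (Q ∩ P)) = {2,9,11}

{2,9,11}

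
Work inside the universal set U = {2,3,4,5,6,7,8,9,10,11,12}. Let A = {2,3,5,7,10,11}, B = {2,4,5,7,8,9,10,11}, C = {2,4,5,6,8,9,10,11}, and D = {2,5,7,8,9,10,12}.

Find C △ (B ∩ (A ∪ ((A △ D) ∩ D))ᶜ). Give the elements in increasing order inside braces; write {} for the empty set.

A △ D = {3,8,9,11,12}
(A △ D) ∩ D = {8,9,12}
A ∪ ((A △ D) ∩ D) = {2,3,5,7,8,9,10,11,12}
(A ∪ ((A △ D) ∩ D))ᶜ = {4,6}
B ∩ (A ∪ ((A △ D) ∩ D))ᶜ = {4}
C △ (B ∩ (A ∪ ((A △ D) ∩ D))ᶜ) = {2,5,6,8,9,10,11}

{2,5,6,8,9,10,11}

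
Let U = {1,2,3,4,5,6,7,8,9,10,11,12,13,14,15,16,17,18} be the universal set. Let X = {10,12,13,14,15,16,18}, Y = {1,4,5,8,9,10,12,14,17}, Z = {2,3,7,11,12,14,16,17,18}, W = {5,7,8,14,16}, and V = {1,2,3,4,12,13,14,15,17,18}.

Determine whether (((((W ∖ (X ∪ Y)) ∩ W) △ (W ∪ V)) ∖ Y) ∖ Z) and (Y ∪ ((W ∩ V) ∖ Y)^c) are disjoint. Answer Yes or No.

X ∪ Y = {1,4,5,8,9,10,12,13,14,15,16,17,18}
W ∖ (X ∪ Y) = {7}
(W ∖ (X ∪ Y)) ∩ W = {7}
W ∪ V = {1,2,3,4,5,7,8,12,13,14,15,16,17,18}
((W ∖ (X ∪ Y)) ∩ W) △ (W ∪ V) = {1,2,3,4,5,8,12,13,14,15,16,17,18}
(((W ∖ (X ∪ Y)) ∩ W) △ (W ∪ V)) ∖ Y = {2,3,13,15,16,18}
((((W ∖ (X ∪ Y)) ∩ W) △ (W ∪ V)) ∖ Y) ∖ Z = {13,15}
W ∩ V = {14}
(W ∩ V) ∖ Y = {}
((W ∩ V) ∖ Y)^c = {1,2,3,4,5,6,7,8,9,10,11,12,13,14,15,16,17,18}
Y ∪ ((W ∩ V) ∖ Y)^c = {1,2,3,4,5,6,7,8,9,10,11,12,13,14,15,16,17,18}
13 lies in both, so they are not disjoint.

No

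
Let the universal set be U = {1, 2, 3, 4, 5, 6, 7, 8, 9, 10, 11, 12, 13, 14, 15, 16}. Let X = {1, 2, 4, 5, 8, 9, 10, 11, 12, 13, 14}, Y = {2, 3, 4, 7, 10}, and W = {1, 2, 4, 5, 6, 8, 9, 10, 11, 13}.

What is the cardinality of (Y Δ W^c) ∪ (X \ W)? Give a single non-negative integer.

W^c = {3, 7, 12, 14, 15, 16}
Y Δ W^c = {2, 4, 10, 12, 14, 15, 16}
X \ W = {12, 14}
(Y Δ W^c) ∪ (X \ W) = {2, 4, 10, 12, 14, 15, 16}
|(Y Δ W^c) ∪ (X \ W)| = 7

7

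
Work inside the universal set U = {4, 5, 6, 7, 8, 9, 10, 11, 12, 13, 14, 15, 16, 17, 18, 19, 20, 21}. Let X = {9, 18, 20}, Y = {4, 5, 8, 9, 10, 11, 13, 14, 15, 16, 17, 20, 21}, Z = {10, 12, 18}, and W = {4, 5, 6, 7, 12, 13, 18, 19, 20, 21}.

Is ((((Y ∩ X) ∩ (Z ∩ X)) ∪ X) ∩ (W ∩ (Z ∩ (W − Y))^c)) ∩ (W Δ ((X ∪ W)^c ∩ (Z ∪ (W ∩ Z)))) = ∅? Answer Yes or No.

No

Y ∩ X = {9, 20}
Z ∩ X = {18}
(Y ∩ X) ∩ (Z ∩ X) = {}
((Y ∩ X) ∩ (Z ∩ X)) ∪ X = {9, 18, 20}
W − Y = {6, 7, 12, 18, 19}
Z ∩ (W − Y) = {12, 18}
(Z ∩ (W − Y))^c = {4, 5, 6, 7, 8, 9, 10, 11, 13, 14, 15, 16, 17, 19, 20, 21}
W ∩ (Z ∩ (W − Y))^c = {4, 5, 6, 7, 13, 19, 20, 21}
(((Y ∩ X) ∩ (Z ∩ X)) ∪ X) ∩ (W ∩ (Z ∩ (W − Y))^c) = {20}
X ∪ W = {4, 5, 6, 7, 9, 12, 13, 18, 19, 20, 21}
(X ∪ W)^c = {8, 10, 11, 14, 15, 16, 17}
W ∩ Z = {12, 18}
Z ∪ (W ∩ Z) = {10, 12, 18}
(X ∪ W)^c ∩ (Z ∪ (W ∩ Z)) = {10}
W Δ ((X ∪ W)^c ∩ (Z ∪ (W ∩ Z))) = {4, 5, 6, 7, 10, 12, 13, 18, 19, 20, 21}
20 lies in both, so they are not disjoint.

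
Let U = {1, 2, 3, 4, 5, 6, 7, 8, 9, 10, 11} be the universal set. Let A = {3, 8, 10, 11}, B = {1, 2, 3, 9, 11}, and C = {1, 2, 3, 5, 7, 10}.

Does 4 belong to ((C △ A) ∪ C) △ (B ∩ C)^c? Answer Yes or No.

4 ∉ C and 4 ∉ A, so 4 ∉ C △ A
4 ∉ (C △ A) and 4 ∉ C, so 4 ∉ (C △ A) ∪ C
4 ∉ B and 4 ∉ C, so 4 ∉ B ∩ C
4 ∈ (B ∩ C)^c since 4 ∉ (B ∩ C)
4 ∉ ((C △ A) ∪ C) and 4 ∈ (B ∩ C)^c, so 4 ∈ ((C △ A) ∪ C) △ (B ∩ C)^c

Yes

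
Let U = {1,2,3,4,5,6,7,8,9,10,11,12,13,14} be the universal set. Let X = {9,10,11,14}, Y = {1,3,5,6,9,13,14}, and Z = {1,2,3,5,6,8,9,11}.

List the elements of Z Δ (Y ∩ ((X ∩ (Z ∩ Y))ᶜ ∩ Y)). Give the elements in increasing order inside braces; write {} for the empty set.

{2,8,9,11,13,14}

Z ∩ Y = {1,3,5,6,9}
X ∩ (Z ∩ Y) = {9}
(X ∩ (Z ∩ Y))ᶜ = {1,2,3,4,5,6,7,8,10,11,12,13,14}
(X ∩ (Z ∩ Y))ᶜ ∩ Y = {1,3,5,6,13,14}
Y ∩ ((X ∩ (Z ∩ Y))ᶜ ∩ Y) = {1,3,5,6,13,14}
Z Δ (Y ∩ ((X ∩ (Z ∩ Y))ᶜ ∩ Y)) = {2,8,9,11,13,14}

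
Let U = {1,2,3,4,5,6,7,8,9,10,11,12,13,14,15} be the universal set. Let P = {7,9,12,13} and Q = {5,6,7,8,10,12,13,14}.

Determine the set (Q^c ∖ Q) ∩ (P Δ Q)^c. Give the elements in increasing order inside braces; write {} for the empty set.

Q^c = {1,2,3,4,9,11,15}
Q^c ∖ Q = {1,2,3,4,9,11,15}
P Δ Q = {5,6,8,9,10,14}
(P Δ Q)^c = {1,2,3,4,7,11,12,13,15}
(Q^c ∖ Q) ∩ (P Δ Q)^c = {1,2,3,4,11,15}

{1,2,3,4,11,15}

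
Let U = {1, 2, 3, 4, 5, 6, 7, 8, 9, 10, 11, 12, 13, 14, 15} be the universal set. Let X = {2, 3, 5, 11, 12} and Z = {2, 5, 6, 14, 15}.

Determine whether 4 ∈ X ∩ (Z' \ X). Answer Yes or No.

No

4 ∉ Z, so 4 ∈ Z'
4 ∈ Z' and 4 ∉ X, so 4 ∈ Z' \ X
4 ∉ X and 4 ∈ (Z' \ X), so 4 ∉ X ∩ (Z' \ X)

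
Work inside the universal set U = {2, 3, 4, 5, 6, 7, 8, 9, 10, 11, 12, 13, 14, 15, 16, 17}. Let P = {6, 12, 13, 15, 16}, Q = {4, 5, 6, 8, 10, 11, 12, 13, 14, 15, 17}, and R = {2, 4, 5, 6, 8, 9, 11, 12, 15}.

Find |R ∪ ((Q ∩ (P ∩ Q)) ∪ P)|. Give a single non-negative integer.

P ∩ Q = {6, 12, 13, 15}
Q ∩ (P ∩ Q) = {6, 12, 13, 15}
(Q ∩ (P ∩ Q)) ∪ P = {6, 12, 13, 15, 16}
R ∪ ((Q ∩ (P ∩ Q)) ∪ P) = {2, 4, 5, 6, 8, 9, 11, 12, 13, 15, 16}
|R ∪ ((Q ∩ (P ∩ Q)) ∪ P)| = 11

11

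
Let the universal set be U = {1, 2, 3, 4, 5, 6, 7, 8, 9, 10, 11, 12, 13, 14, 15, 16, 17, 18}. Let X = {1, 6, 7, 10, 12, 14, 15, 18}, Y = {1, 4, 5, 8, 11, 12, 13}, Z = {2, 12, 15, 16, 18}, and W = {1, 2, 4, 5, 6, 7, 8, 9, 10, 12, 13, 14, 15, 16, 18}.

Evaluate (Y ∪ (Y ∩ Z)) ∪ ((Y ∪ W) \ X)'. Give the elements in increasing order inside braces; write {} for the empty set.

{1, 3, 4, 5, 6, 7, 8, 10, 11, 12, 13, 14, 15, 17, 18}

Y ∩ Z = {12}
Y ∪ (Y ∩ Z) = {1, 4, 5, 8, 11, 12, 13}
Y ∪ W = {1, 2, 4, 5, 6, 7, 8, 9, 10, 11, 12, 13, 14, 15, 16, 18}
(Y ∪ W) \ X = {2, 4, 5, 8, 9, 11, 13, 16}
((Y ∪ W) \ X)' = {1, 3, 6, 7, 10, 12, 14, 15, 17, 18}
(Y ∪ (Y ∩ Z)) ∪ ((Y ∪ W) \ X)' = {1, 3, 4, 5, 6, 7, 8, 10, 11, 12, 13, 14, 15, 17, 18}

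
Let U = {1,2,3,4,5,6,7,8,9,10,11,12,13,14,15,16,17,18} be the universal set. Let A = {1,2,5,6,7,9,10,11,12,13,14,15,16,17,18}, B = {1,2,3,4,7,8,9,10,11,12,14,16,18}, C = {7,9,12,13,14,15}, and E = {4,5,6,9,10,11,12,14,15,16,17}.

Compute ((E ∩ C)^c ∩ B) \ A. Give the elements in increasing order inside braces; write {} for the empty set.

E ∩ C = {9,12,14,15}
(E ∩ C)^c = {1,2,3,4,5,6,7,8,10,11,13,16,17,18}
(E ∩ C)^c ∩ B = {1,2,3,4,7,8,10,11,16,18}
((E ∩ C)^c ∩ B) \ A = {3,4,8}

{3,4,8}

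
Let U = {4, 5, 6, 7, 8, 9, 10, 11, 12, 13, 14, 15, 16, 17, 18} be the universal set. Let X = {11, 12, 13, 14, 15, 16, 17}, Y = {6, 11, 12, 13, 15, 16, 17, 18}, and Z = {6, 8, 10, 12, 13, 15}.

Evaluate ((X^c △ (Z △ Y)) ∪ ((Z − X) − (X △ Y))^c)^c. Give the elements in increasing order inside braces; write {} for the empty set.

X^c = {4, 5, 6, 7, 8, 9, 10, 18}
Z △ Y = {8, 10, 11, 16, 17, 18}
X^c △ (Z △ Y) = {4, 5, 6, 7, 9, 11, 16, 17}
Z − X = {6, 8, 10}
X △ Y = {6, 14, 18}
(Z − X) − (X △ Y) = {8, 10}
((Z − X) − (X △ Y))^c = {4, 5, 6, 7, 9, 11, 12, 13, 14, 15, 16, 17, 18}
(X^c △ (Z △ Y)) ∪ ((Z − X) − (X △ Y))^c = {4, 5, 6, 7, 9, 11, 12, 13, 14, 15, 16, 17, 18}
((X^c △ (Z △ Y)) ∪ ((Z − X) − (X △ Y))^c)^c = {8, 10}

{8, 10}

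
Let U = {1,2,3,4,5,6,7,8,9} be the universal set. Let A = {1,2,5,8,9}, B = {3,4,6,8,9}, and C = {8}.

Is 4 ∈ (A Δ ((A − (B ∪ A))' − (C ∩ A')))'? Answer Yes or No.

No

4 ∈ B and 4 ∉ A, so 4 ∈ B ∪ A
4 ∉ A and 4 ∈ (B ∪ A), so 4 ∉ A − (B ∪ A)
4 ∈ (A − (B ∪ A))' since 4 ∉ (A − (B ∪ A))
4 ∉ A, so 4 ∈ A'
4 ∉ C and 4 ∈ A', so 4 ∉ C ∩ A'
4 ∈ (A − (B ∪ A))' and 4 ∉ (C ∩ A'), so 4 ∈ (A − (B ∪ A))' − (C ∩ A')
4 ∉ A and 4 ∈ ((A − (B ∪ A))' − (C ∩ A')), so 4 ∈ A Δ ((A − (B ∪ A))' − (C ∩ A'))
4 ∉ (A Δ ((A − (B ∪ A))' − (C ∩ A')))' since 4 ∈ (A Δ ((A − (B ∪ A))' − (C ∩ A')))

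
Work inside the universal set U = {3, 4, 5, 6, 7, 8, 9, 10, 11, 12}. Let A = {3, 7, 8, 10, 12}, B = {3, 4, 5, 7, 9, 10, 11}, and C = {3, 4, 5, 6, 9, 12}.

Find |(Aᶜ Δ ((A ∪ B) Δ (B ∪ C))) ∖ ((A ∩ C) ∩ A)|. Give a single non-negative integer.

5

Aᶜ = {4, 5, 6, 9, 11}
A ∪ B = {3, 4, 5, 7, 8, 9, 10, 11, 12}
B ∪ C = {3, 4, 5, 6, 7, 9, 10, 11, 12}
(A ∪ B) Δ (B ∪ C) = {6, 8}
Aᶜ Δ ((A ∪ B) Δ (B ∪ C)) = {4, 5, 8, 9, 11}
A ∩ C = {3, 12}
(A ∩ C) ∩ A = {3, 12}
(Aᶜ Δ ((A ∪ B) Δ (B ∪ C))) ∖ ((A ∩ C) ∩ A) = {4, 5, 8, 9, 11}
|(Aᶜ Δ ((A ∪ B) Δ (B ∪ C))) ∖ ((A ∩ C) ∩ A)| = 5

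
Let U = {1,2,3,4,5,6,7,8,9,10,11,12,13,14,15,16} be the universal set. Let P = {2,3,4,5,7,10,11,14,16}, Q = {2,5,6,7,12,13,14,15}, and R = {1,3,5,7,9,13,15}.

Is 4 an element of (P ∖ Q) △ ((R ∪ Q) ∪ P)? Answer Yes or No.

No

4 ∈ P and 4 ∉ Q, so 4 ∈ P ∖ Q
4 ∉ R and 4 ∉ Q, so 4 ∉ R ∪ Q
4 ∉ (R ∪ Q) and 4 ∈ P, so 4 ∈ (R ∪ Q) ∪ P
4 ∈ (P ∖ Q) and 4 ∈ ((R ∪ Q) ∪ P), so 4 ∉ (P ∖ Q) △ ((R ∪ Q) ∪ P)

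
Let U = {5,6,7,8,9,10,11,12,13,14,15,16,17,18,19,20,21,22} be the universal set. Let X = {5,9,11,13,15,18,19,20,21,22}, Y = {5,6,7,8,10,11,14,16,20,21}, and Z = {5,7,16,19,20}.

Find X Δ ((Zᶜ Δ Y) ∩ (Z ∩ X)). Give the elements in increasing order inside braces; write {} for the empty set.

{9,11,13,15,18,19,21,22}

Zᶜ = {6,8,9,10,11,12,13,14,15,17,18,21,22}
Zᶜ Δ Y = {5,7,9,12,13,15,16,17,18,20,22}
Z ∩ X = {5,19,20}
(Zᶜ Δ Y) ∩ (Z ∩ X) = {5,20}
X Δ ((Zᶜ Δ Y) ∩ (Z ∩ X)) = {9,11,13,15,18,19,21,22}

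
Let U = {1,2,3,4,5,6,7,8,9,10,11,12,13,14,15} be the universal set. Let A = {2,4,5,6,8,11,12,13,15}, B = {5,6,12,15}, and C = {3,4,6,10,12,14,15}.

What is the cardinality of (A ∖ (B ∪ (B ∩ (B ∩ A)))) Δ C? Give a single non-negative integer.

10

B ∩ A = {5,6,12,15}
B ∩ (B ∩ A) = {5,6,12,15}
B ∪ (B ∩ (B ∩ A)) = {5,6,12,15}
A ∖ (B ∪ (B ∩ (B ∩ A))) = {2,4,8,11,13}
(A ∖ (B ∪ (B ∩ (B ∩ A)))) Δ C = {2,3,6,8,10,11,12,13,14,15}
|(A ∖ (B ∪ (B ∩ (B ∩ A)))) Δ C| = 10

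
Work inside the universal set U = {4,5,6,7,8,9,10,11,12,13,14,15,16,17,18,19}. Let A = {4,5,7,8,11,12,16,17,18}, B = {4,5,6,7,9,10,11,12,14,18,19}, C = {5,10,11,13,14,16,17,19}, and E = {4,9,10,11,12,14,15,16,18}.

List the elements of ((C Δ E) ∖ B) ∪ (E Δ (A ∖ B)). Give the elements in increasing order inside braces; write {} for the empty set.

C Δ E = {4,5,9,12,13,15,17,18,19}
(C Δ E) ∖ B = {13,15,17}
A ∖ B = {8,16,17}
E Δ (A ∖ B) = {4,8,9,10,11,12,14,15,17,18}
((C Δ E) ∖ B) ∪ (E Δ (A ∖ B)) = {4,8,9,10,11,12,13,14,15,17,18}

{4,8,9,10,11,12,13,14,15,17,18}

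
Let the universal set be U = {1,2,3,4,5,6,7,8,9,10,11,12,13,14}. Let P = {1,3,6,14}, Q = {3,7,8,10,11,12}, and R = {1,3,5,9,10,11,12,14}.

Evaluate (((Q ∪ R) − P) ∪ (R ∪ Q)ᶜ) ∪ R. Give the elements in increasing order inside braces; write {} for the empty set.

Q ∪ R = {1,3,5,7,8,9,10,11,12,14}
(Q ∪ R) − P = {5,7,8,9,10,11,12}
R ∪ Q = {1,3,5,7,8,9,10,11,12,14}
(R ∪ Q)ᶜ = {2,4,6,13}
((Q ∪ R) − P) ∪ (R ∪ Q)ᶜ = {2,4,5,6,7,8,9,10,11,12,13}
(((Q ∪ R) − P) ∪ (R ∪ Q)ᶜ) ∪ R = {1,2,3,4,5,6,7,8,9,10,11,12,13,14}

{1,2,3,4,5,6,7,8,9,10,11,12,13,14}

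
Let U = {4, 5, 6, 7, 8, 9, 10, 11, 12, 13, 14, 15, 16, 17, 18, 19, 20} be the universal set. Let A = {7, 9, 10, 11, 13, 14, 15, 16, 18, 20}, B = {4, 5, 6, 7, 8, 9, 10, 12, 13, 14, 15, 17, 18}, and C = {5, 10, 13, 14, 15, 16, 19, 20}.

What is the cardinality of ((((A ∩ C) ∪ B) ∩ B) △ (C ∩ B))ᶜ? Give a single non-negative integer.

A ∩ C = {10, 13, 14, 15, 16, 20}
(A ∩ C) ∪ B = {4, 5, 6, 7, 8, 9, 10, 12, 13, 14, 15, 16, 17, 18, 20}
((A ∩ C) ∪ B) ∩ B = {4, 5, 6, 7, 8, 9, 10, 12, 13, 14, 15, 17, 18}
C ∩ B = {5, 10, 13, 14, 15}
(((A ∩ C) ∪ B) ∩ B) △ (C ∩ B) = {4, 6, 7, 8, 9, 12, 17, 18}
((((A ∩ C) ∪ B) ∩ B) △ (C ∩ B))ᶜ = {5, 10, 11, 13, 14, 15, 16, 19, 20}
|((((A ∩ C) ∪ B) ∩ B) △ (C ∩ B))ᶜ| = 9

9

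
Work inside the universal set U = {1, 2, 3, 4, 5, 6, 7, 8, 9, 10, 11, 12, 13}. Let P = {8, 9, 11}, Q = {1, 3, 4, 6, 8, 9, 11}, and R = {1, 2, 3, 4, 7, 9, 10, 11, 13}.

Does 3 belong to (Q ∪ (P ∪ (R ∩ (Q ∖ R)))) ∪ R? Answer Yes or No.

Yes

3 ∈ Q and 3 ∈ R, so 3 ∉ Q ∖ R
3 ∈ R and 3 ∉ (Q ∖ R), so 3 ∉ R ∩ (Q ∖ R)
3 ∉ P and 3 ∉ (R ∩ (Q ∖ R)), so 3 ∉ P ∪ (R ∩ (Q ∖ R))
3 ∈ Q and 3 ∉ (P ∪ (R ∩ (Q ∖ R))), so 3 ∈ Q ∪ (P ∪ (R ∩ (Q ∖ R)))
3 ∈ (Q ∪ (P ∪ (R ∩ (Q ∖ R)))) and 3 ∈ R, so 3 ∈ (Q ∪ (P ∪ (R ∩ (Q ∖ R)))) ∪ R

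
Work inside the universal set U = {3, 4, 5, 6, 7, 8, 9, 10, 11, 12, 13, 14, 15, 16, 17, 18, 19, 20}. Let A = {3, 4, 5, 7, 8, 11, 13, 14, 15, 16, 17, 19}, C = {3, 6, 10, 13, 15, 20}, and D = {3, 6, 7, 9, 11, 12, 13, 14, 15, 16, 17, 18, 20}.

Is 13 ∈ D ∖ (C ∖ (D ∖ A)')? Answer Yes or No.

Yes

13 ∈ D and 13 ∈ A, so 13 ∉ D ∖ A
13 ∈ (D ∖ A)' since 13 ∉ (D ∖ A)
13 ∈ C and 13 ∈ (D ∖ A)', so 13 ∉ C ∖ (D ∖ A)'
13 ∈ D and 13 ∉ (C ∖ (D ∖ A)'), so 13 ∈ D ∖ (C ∖ (D ∖ A)')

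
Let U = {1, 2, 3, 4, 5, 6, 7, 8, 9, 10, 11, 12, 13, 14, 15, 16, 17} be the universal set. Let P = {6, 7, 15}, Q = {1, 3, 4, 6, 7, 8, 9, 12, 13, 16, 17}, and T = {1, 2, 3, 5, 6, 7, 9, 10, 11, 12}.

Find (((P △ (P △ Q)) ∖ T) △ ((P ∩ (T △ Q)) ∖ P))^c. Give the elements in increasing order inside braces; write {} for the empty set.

P △ Q = {1, 3, 4, 8, 9, 12, 13, 15, 16, 17}
P △ (P △ Q) = {1, 3, 4, 6, 7, 8, 9, 12, 13, 16, 17}
(P △ (P △ Q)) ∖ T = {4, 8, 13, 16, 17}
T △ Q = {2, 4, 5, 8, 10, 11, 13, 16, 17}
P ∩ (T △ Q) = {}
(P ∩ (T △ Q)) ∖ P = {}
((P △ (P △ Q)) ∖ T) △ ((P ∩ (T △ Q)) ∖ P) = {4, 8, 13, 16, 17}
(((P △ (P △ Q)) ∖ T) △ ((P ∩ (T △ Q)) ∖ P))^c = {1, 2, 3, 5, 6, 7, 9, 10, 11, 12, 14, 15}

{1, 2, 3, 5, 6, 7, 9, 10, 11, 12, 14, 15}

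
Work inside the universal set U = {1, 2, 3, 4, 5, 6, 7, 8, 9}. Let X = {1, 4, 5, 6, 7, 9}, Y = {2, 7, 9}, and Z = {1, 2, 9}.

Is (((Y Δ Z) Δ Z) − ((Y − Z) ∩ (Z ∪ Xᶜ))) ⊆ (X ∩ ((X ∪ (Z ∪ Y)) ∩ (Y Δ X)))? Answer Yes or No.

No

Y Δ Z = {1, 7}
(Y Δ Z) Δ Z = {2, 7, 9}
Y − Z = {7}
Xᶜ = {2, 3, 8}
Z ∪ Xᶜ = {1, 2, 3, 8, 9}
(Y − Z) ∩ (Z ∪ Xᶜ) = {}
((Y Δ Z) Δ Z) − ((Y − Z) ∩ (Z ∪ Xᶜ)) = {2, 7, 9}
Z ∪ Y = {1, 2, 7, 9}
X ∪ (Z ∪ Y) = {1, 2, 4, 5, 6, 7, 9}
Y Δ X = {1, 2, 4, 5, 6}
(X ∪ (Z ∪ Y)) ∩ (Y Δ X) = {1, 2, 4, 5, 6}
X ∩ ((X ∪ (Z ∪ Y)) ∩ (Y Δ X)) = {1, 4, 5, 6}
2 ∈ ((Y Δ Z) Δ Z) − ((Y − Z) ∩ (Z ∪ Xᶜ)) but 2 ∉ X ∩ ((X ∪ (Z ∪ Y)) ∩ (Y Δ X)), so the inclusion fails.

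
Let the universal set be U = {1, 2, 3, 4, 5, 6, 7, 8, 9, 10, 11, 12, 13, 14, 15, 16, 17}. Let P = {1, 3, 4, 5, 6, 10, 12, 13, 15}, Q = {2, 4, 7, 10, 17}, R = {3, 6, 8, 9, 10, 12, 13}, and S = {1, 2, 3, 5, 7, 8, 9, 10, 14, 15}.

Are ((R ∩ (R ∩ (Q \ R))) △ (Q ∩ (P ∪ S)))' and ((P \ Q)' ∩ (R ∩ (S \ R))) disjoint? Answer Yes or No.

Yes

Q \ R = {2, 4, 7, 17}
R ∩ (Q \ R) = {}
R ∩ (R ∩ (Q \ R)) = {}
P ∪ S = {1, 2, 3, 4, 5, 6, 7, 8, 9, 10, 12, 13, 14, 15}
Q ∩ (P ∪ S) = {2, 4, 7, 10}
(R ∩ (R ∩ (Q \ R))) △ (Q ∩ (P ∪ S)) = {2, 4, 7, 10}
((R ∩ (R ∩ (Q \ R))) △ (Q ∩ (P ∪ S)))' = {1, 3, 5, 6, 8, 9, 11, 12, 13, 14, 15, 16, 17}
P \ Q = {1, 3, 5, 6, 12, 13, 15}
(P \ Q)' = {2, 4, 7, 8, 9, 10, 11, 14, 16, 17}
S \ R = {1, 2, 5, 7, 14, 15}
R ∩ (S \ R) = {}
(P \ Q)' ∩ (R ∩ (S \ R)) = {}
{1, 3, 5, 6, 8, 9, 11, 12, 13, 14, 15, 16, 17} and {} share no elements.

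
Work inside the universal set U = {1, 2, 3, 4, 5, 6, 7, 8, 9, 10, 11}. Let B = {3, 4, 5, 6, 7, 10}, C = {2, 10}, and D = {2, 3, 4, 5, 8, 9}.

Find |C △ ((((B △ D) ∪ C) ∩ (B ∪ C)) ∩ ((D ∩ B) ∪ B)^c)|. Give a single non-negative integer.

B △ D = {2, 6, 7, 8, 9, 10}
(B △ D) ∪ C = {2, 6, 7, 8, 9, 10}
B ∪ C = {2, 3, 4, 5, 6, 7, 10}
((B △ D) ∪ C) ∩ (B ∪ C) = {2, 6, 7, 10}
D ∩ B = {3, 4, 5}
(D ∩ B) ∪ B = {3, 4, 5, 6, 7, 10}
((D ∩ B) ∪ B)^c = {1, 2, 8, 9, 11}
(((B △ D) ∪ C) ∩ (B ∪ C)) ∩ ((D ∩ B) ∪ B)^c = {2}
C △ ((((B △ D) ∪ C) ∩ (B ∪ C)) ∩ ((D ∩ B) ∪ B)^c) = {10}
|C △ ((((B △ D) ∪ C) ∩ (B ∪ C)) ∩ ((D ∩ B) ∪ B)^c)| = 1

1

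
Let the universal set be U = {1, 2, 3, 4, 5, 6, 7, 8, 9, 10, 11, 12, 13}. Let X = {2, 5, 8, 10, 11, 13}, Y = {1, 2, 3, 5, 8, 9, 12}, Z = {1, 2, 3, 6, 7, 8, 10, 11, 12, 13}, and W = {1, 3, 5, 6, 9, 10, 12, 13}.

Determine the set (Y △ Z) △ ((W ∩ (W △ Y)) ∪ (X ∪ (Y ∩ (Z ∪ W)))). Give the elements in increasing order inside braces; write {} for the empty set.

{1, 2, 3, 7, 8, 12}

Y △ Z = {5, 6, 7, 9, 10, 11, 13}
W △ Y = {2, 6, 8, 10, 13}
W ∩ (W △ Y) = {6, 10, 13}
Z ∪ W = {1, 2, 3, 5, 6, 7, 8, 9, 10, 11, 12, 13}
Y ∩ (Z ∪ W) = {1, 2, 3, 5, 8, 9, 12}
X ∪ (Y ∩ (Z ∪ W)) = {1, 2, 3, 5, 8, 9, 10, 11, 12, 13}
(W ∩ (W △ Y)) ∪ (X ∪ (Y ∩ (Z ∪ W))) = {1, 2, 3, 5, 6, 8, 9, 10, 11, 12, 13}
(Y △ Z) △ ((W ∩ (W △ Y)) ∪ (X ∪ (Y ∩ (Z ∪ W)))) = {1, 2, 3, 7, 8, 12}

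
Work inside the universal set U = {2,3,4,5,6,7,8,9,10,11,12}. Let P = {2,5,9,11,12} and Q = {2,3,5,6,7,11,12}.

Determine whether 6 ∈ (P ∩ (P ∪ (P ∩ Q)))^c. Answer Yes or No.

Yes

6 ∉ P and 6 ∈ Q, so 6 ∉ P ∩ Q
6 ∉ P and 6 ∉ (P ∩ Q), so 6 ∉ P ∪ (P ∩ Q)
6 ∉ P and 6 ∉ (P ∪ (P ∩ Q)), so 6 ∉ P ∩ (P ∪ (P ∩ Q))
6 ∈ (P ∩ (P ∪ (P ∩ Q)))^c since 6 ∉ (P ∩ (P ∪ (P ∩ Q)))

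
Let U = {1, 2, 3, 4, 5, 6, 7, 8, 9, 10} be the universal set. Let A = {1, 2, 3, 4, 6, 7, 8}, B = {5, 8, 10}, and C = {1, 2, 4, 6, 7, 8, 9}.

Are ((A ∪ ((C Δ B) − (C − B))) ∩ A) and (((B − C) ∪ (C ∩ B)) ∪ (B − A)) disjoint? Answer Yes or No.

C Δ B = {1, 2, 4, 5, 6, 7, 9, 10}
C − B = {1, 2, 4, 6, 7, 9}
(C Δ B) − (C − B) = {5, 10}
A ∪ ((C Δ B) − (C − B)) = {1, 2, 3, 4, 5, 6, 7, 8, 10}
(A ∪ ((C Δ B) − (C − B))) ∩ A = {1, 2, 3, 4, 6, 7, 8}
B − C = {5, 10}
C ∩ B = {8}
(B − C) ∪ (C ∩ B) = {5, 8, 10}
B − A = {5, 10}
((B − C) ∪ (C ∩ B)) ∪ (B − A) = {5, 8, 10}
8 lies in both, so they are not disjoint.

No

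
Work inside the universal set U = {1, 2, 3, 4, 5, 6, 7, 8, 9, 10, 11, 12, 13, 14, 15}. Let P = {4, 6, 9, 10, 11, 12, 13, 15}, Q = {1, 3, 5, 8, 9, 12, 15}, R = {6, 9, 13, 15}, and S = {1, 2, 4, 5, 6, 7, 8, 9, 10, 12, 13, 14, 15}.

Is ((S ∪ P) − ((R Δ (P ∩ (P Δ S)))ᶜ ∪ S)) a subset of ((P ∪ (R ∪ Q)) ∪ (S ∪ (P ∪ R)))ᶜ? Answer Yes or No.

S ∪ P = {1, 2, 4, 5, 6, 7, 8, 9, 10, 11, 12, 13, 14, 15}
P Δ S = {1, 2, 5, 7, 8, 11, 14}
P ∩ (P Δ S) = {11}
R Δ (P ∩ (P Δ S)) = {6, 9, 11, 13, 15}
(R Δ (P ∩ (P Δ S)))ᶜ = {1, 2, 3, 4, 5, 7, 8, 10, 12, 14}
(R Δ (P ∩ (P Δ S)))ᶜ ∪ S = {1, 2, 3, 4, 5, 6, 7, 8, 9, 10, 12, 13, 14, 15}
(S ∪ P) − ((R Δ (P ∩ (P Δ S)))ᶜ ∪ S) = {11}
R ∪ Q = {1, 3, 5, 6, 8, 9, 12, 13, 15}
P ∪ (R ∪ Q) = {1, 3, 4, 5, 6, 8, 9, 10, 11, 12, 13, 15}
P ∪ R = {4, 6, 9, 10, 11, 12, 13, 15}
S ∪ (P ∪ R) = {1, 2, 4, 5, 6, 7, 8, 9, 10, 11, 12, 13, 14, 15}
(P ∪ (R ∪ Q)) ∪ (S ∪ (P ∪ R)) = {1, 2, 3, 4, 5, 6, 7, 8, 9, 10, 11, 12, 13, 14, 15}
((P ∪ (R ∪ Q)) ∪ (S ∪ (P ∪ R)))ᶜ = {}
11 ∈ (S ∪ P) − ((R Δ (P ∩ (P Δ S)))ᶜ ∪ S) but 11 ∉ ((P ∪ (R ∪ Q)) ∪ (S ∪ (P ∪ R)))ᶜ, so the inclusion fails.

No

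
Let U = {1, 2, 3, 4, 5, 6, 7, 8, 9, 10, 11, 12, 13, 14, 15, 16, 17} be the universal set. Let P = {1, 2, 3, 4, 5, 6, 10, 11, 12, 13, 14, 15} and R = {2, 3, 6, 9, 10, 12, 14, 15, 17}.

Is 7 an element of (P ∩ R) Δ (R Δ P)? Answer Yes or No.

7 ∉ P and 7 ∉ R, so 7 ∉ P ∩ R
7 ∉ R and 7 ∉ P, so 7 ∉ R Δ P
7 ∉ (P ∩ R) and 7 ∉ (R Δ P), so 7 ∉ (P ∩ R) Δ (R Δ P)

No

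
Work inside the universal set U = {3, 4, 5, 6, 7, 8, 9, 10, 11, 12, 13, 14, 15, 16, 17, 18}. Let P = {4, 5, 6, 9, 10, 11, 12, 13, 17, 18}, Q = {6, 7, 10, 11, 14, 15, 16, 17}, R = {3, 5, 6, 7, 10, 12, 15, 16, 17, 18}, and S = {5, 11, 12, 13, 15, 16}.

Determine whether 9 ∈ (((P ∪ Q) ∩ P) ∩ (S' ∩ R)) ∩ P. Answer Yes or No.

9 ∈ P and 9 ∉ Q, so 9 ∈ P ∪ Q
9 ∈ (P ∪ Q) and 9 ∈ P, so 9 ∈ (P ∪ Q) ∩ P
9 ∉ S, so 9 ∈ S'
9 ∈ S' and 9 ∉ R, so 9 ∉ S' ∩ R
9 ∈ ((P ∪ Q) ∩ P) and 9 ∉ (S' ∩ R), so 9 ∉ ((P ∪ Q) ∩ P) ∩ (S' ∩ R)
9 ∉ (((P ∪ Q) ∩ P) ∩ (S' ∩ R)) and 9 ∈ P, so 9 ∉ (((P ∪ Q) ∩ P) ∩ (S' ∩ R)) ∩ P

No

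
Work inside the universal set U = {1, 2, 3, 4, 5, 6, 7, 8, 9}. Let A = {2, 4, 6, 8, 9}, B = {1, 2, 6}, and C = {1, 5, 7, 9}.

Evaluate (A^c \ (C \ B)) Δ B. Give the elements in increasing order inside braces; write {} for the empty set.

{2, 3, 6}

A^c = {1, 3, 5, 7}
C \ B = {5, 7, 9}
A^c \ (C \ B) = {1, 3}
(A^c \ (C \ B)) Δ B = {2, 3, 6}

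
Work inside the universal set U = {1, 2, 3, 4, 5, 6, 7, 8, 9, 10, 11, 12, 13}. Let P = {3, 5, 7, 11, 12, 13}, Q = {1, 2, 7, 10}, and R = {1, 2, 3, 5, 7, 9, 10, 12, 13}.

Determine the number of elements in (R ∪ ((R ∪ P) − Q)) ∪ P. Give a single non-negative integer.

R ∪ P = {1, 2, 3, 5, 7, 9, 10, 11, 12, 13}
(R ∪ P) − Q = {3, 5, 9, 11, 12, 13}
R ∪ ((R ∪ P) − Q) = {1, 2, 3, 5, 7, 9, 10, 11, 12, 13}
(R ∪ ((R ∪ P) − Q)) ∪ P = {1, 2, 3, 5, 7, 9, 10, 11, 12, 13}
|(R ∪ ((R ∪ P) − Q)) ∪ P| = 10

10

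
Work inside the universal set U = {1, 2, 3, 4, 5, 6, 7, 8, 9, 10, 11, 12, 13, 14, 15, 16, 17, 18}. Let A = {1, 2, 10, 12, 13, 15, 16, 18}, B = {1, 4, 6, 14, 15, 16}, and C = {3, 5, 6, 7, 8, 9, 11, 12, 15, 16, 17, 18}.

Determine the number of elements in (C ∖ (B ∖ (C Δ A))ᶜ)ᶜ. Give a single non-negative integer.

16

C Δ A = {1, 2, 3, 5, 6, 7, 8, 9, 10, 11, 13, 17}
B ∖ (C Δ A) = {4, 14, 15, 16}
(B ∖ (C Δ A))ᶜ = {1, 2, 3, 5, 6, 7, 8, 9, 10, 11, 12, 13, 17, 18}
C ∖ (B ∖ (C Δ A))ᶜ = {15, 16}
(C ∖ (B ∖ (C Δ A))ᶜ)ᶜ = {1, 2, 3, 4, 5, 6, 7, 8, 9, 10, 11, 12, 13, 14, 17, 18}
|(C ∖ (B ∖ (C Δ A))ᶜ)ᶜ| = 16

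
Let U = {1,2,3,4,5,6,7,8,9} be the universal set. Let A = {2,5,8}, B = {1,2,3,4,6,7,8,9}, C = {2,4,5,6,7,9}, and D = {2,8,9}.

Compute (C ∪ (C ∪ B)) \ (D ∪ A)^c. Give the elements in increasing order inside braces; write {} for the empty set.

{2,5,8,9}

C ∪ B = {1,2,3,4,5,6,7,8,9}
C ∪ (C ∪ B) = {1,2,3,4,5,6,7,8,9}
D ∪ A = {2,5,8,9}
(D ∪ A)^c = {1,3,4,6,7}
(C ∪ (C ∪ B)) \ (D ∪ A)^c = {2,5,8,9}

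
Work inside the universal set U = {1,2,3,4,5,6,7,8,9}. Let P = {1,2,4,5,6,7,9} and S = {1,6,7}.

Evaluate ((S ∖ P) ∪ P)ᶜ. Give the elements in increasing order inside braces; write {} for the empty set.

{3,8}

S ∖ P = {}
(S ∖ P) ∪ P = {1,2,4,5,6,7,9}
((S ∖ P) ∪ P)ᶜ = {3,8}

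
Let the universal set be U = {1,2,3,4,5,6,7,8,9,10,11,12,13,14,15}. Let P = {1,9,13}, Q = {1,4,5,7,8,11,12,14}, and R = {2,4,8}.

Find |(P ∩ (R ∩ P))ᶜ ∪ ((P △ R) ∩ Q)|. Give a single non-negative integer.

15

R ∩ P = {}
P ∩ (R ∩ P) = {}
(P ∩ (R ∩ P))ᶜ = {1,2,3,4,5,6,7,8,9,10,11,12,13,14,15}
P △ R = {1,2,4,8,9,13}
(P △ R) ∩ Q = {1,4,8}
(P ∩ (R ∩ P))ᶜ ∪ ((P △ R) ∩ Q) = {1,2,3,4,5,6,7,8,9,10,11,12,13,14,15}
|(P ∩ (R ∩ P))ᶜ ∪ ((P △ R) ∩ Q)| = 15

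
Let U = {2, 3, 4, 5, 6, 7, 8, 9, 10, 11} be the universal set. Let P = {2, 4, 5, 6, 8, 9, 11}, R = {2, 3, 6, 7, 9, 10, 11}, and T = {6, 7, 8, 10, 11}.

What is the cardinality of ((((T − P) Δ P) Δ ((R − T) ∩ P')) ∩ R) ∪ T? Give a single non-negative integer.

T − P = {7, 10}
(T − P) Δ P = {2, 4, 5, 6, 7, 8, 9, 10, 11}
R − T = {2, 3, 9}
P' = {3, 7, 10}
(R − T) ∩ P' = {3}
((T − P) Δ P) Δ ((R − T) ∩ P') = {2, 3, 4, 5, 6, 7, 8, 9, 10, 11}
(((T − P) Δ P) Δ ((R − T) ∩ P')) ∩ R = {2, 3, 6, 7, 9, 10, 11}
((((T − P) Δ P) Δ ((R − T) ∩ P')) ∩ R) ∪ T = {2, 3, 6, 7, 8, 9, 10, 11}
|((((T − P) Δ P) Δ ((R − T) ∩ P')) ∩ R) ∪ T| = 8

8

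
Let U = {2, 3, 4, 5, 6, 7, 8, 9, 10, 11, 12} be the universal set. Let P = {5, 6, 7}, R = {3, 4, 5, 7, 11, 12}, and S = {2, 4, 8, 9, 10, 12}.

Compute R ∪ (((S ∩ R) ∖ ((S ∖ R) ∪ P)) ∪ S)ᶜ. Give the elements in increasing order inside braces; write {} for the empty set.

S ∩ R = {4, 12}
S ∖ R = {2, 8, 9, 10}
(S ∖ R) ∪ P = {2, 5, 6, 7, 8, 9, 10}
(S ∩ R) ∖ ((S ∖ R) ∪ P) = {4, 12}
((S ∩ R) ∖ ((S ∖ R) ∪ P)) ∪ S = {2, 4, 8, 9, 10, 12}
(((S ∩ R) ∖ ((S ∖ R) ∪ P)) ∪ S)ᶜ = {3, 5, 6, 7, 11}
R ∪ (((S ∩ R) ∖ ((S ∖ R) ∪ P)) ∪ S)ᶜ = {3, 4, 5, 6, 7, 11, 12}

{3, 4, 5, 6, 7, 11, 12}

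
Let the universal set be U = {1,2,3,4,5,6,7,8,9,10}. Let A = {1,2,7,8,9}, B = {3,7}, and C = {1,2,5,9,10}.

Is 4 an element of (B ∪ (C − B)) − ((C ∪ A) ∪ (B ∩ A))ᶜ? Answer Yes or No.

No

4 ∉ C and 4 ∉ B, so 4 ∉ C − B
4 ∉ B and 4 ∉ (C − B), so 4 ∉ B ∪ (C − B)
4 ∉ C and 4 ∉ A, so 4 ∉ C ∪ A
4 ∉ B and 4 ∉ A, so 4 ∉ B ∩ A
4 ∉ (C ∪ A) and 4 ∉ (B ∩ A), so 4 ∉ (C ∪ A) ∪ (B ∩ A)
4 ∈ ((C ∪ A) ∪ (B ∩ A))ᶜ since 4 ∉ ((C ∪ A) ∪ (B ∩ A))
4 ∉ (B ∪ (C − B)) and 4 ∈ ((C ∪ A) ∪ (B ∩ A))ᶜ, so 4 ∉ (B ∪ (C − B)) − ((C ∪ A) ∪ (B ∩ A))ᶜ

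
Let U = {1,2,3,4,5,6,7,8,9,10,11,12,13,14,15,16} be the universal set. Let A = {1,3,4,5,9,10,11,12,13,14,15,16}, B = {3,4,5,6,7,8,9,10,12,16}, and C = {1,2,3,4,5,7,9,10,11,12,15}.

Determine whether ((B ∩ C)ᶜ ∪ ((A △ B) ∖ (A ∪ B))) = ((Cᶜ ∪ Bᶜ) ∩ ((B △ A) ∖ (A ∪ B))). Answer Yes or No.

B ∩ C = {3,4,5,7,9,10,12}
(B ∩ C)ᶜ = {1,2,6,8,11,13,14,15,16}
A △ B = {1,6,7,8,11,13,14,15}
A ∪ B = {1,3,4,5,6,7,8,9,10,11,12,13,14,15,16}
(A △ B) ∖ (A ∪ B) = {}
(B ∩ C)ᶜ ∪ ((A △ B) ∖ (A ∪ B)) = {1,2,6,8,11,13,14,15,16}
Cᶜ = {6,8,13,14,16}
Bᶜ = {1,2,11,13,14,15}
Cᶜ ∪ Bᶜ = {1,2,6,8,11,13,14,15,16}
B △ A = {1,6,7,8,11,13,14,15}
(B △ A) ∖ (A ∪ B) = {}
(Cᶜ ∪ Bᶜ) ∩ ((B △ A) ∖ (A ∪ B)) = {}
1 ∈ (B ∩ C)ᶜ ∪ ((A △ B) ∖ (A ∪ B)) but 1 ∉ (Cᶜ ∪ Bᶜ) ∩ ((B △ A) ∖ (A ∪ B)), so they differ.

No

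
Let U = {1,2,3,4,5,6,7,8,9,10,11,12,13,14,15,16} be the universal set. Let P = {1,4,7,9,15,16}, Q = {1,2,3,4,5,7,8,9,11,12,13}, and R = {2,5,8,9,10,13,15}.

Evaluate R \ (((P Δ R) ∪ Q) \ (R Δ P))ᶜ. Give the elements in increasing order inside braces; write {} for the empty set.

P Δ R = {1,2,4,5,7,8,10,13,16}
(P Δ R) ∪ Q = {1,2,3,4,5,7,8,9,10,11,12,13,16}
R Δ P = {1,2,4,5,7,8,10,13,16}
((P Δ R) ∪ Q) \ (R Δ P) = {3,9,11,12}
(((P Δ R) ∪ Q) \ (R Δ P))ᶜ = {1,2,4,5,6,7,8,10,13,14,15,16}
R \ (((P Δ R) ∪ Q) \ (R Δ P))ᶜ = {9}

{9}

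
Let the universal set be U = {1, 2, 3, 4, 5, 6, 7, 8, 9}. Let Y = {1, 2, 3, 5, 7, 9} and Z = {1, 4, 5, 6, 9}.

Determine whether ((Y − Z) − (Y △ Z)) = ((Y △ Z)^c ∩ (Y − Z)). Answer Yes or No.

Y − Z = {2, 3, 7}
Y △ Z = {2, 3, 4, 6, 7}
(Y − Z) − (Y △ Z) = {}
(Y △ Z)^c = {1, 5, 8, 9}
(Y △ Z)^c ∩ (Y − Z) = {}
Both equal {}, so (Y − Z) − (Y △ Z) = (Y △ Z)^c ∩ (Y − Z).

Yes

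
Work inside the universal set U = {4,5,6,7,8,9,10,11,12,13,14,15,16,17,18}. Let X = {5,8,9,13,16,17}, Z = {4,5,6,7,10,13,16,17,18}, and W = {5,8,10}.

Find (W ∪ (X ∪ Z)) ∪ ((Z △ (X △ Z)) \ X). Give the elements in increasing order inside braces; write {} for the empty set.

X ∪ Z = {4,5,6,7,8,9,10,13,16,17,18}
W ∪ (X ∪ Z) = {4,5,6,7,8,9,10,13,16,17,18}
X △ Z = {4,6,7,8,9,10,18}
Z △ (X △ Z) = {5,8,9,13,16,17}
(Z △ (X △ Z)) \ X = {}
(W ∪ (X ∪ Z)) ∪ ((Z △ (X △ Z)) \ X) = {4,5,6,7,8,9,10,13,16,17,18}

{4,5,6,7,8,9,10,13,16,17,18}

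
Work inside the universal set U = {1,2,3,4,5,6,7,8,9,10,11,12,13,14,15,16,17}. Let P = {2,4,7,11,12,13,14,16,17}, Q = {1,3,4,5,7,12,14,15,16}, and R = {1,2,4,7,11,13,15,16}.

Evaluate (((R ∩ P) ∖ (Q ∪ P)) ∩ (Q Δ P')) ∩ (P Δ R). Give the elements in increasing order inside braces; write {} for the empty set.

{}

R ∩ P = {2,4,7,11,13,16}
Q ∪ P = {1,2,3,4,5,7,11,12,13,14,15,16,17}
(R ∩ P) ∖ (Q ∪ P) = {}
P' = {1,3,5,6,8,9,10,15}
Q Δ P' = {4,6,7,8,9,10,12,14,16}
((R ∩ P) ∖ (Q ∪ P)) ∩ (Q Δ P') = {}
P Δ R = {1,12,14,15,17}
(((R ∩ P) ∖ (Q ∪ P)) ∩ (Q Δ P')) ∩ (P Δ R) = {}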